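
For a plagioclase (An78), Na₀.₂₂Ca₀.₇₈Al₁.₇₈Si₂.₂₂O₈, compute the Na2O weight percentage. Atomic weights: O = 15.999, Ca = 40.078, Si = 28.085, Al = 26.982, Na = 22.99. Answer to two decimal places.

2.48 wt%

Formula mass = 274.687 g/mol.
0.22 Na → 0.1100 mol Na2O per formula unit; M(Na2O) = 61.979, so Na2O mass = 6.818 g.
6.818/274.687 × 100 = 2.48 wt%.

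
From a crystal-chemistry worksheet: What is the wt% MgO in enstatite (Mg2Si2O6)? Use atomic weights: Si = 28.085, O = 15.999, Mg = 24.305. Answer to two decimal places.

40.15 wt%

Formula mass = 200.774 g/mol.
2 Mg → 2.0000 mol MgO per formula unit; M(MgO) = 40.304, so MgO mass = 80.608 g.
80.608/200.774 × 100 = 40.15 wt%.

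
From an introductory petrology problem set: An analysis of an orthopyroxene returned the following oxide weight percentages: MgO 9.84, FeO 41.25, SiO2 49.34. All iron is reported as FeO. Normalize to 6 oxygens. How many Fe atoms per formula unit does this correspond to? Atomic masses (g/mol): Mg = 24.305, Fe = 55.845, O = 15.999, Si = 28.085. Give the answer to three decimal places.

1.400 Fe apfu

MgO (M=40.304): mol = 0.24414; Mg = 0.24414, O = 0.24414.
FeO (M=71.844): mol = 0.57416; Fe = 0.57416, O = 0.57416.
SiO2 (M=60.083): mol = 0.82120; Si = 0.82120, O = 1.64240.
ΣO = 2.46070; factor = 6/ΣO = 2.43833.
Fe apfu = 0.57416 × 2.43833 = 1.400.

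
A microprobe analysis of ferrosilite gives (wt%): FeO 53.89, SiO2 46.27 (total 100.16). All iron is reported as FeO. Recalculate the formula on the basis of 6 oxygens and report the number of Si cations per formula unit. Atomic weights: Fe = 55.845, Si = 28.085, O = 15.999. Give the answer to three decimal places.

2.017 Si apfu

FeO: 53.89/71.844 = 0.75010 mol → 0.75010 mol Fe, 0.75010 mol O.
SiO2: 46.27/60.083 = 0.77010 mol → 0.77010 mol Si, 1.54020 mol O.
Total oxygen = 2.29030 mol. Normalization factor = 6/2.29030 = 2.61974.
Si per 6 O = 0.77010 × 2.61974 = 2.017.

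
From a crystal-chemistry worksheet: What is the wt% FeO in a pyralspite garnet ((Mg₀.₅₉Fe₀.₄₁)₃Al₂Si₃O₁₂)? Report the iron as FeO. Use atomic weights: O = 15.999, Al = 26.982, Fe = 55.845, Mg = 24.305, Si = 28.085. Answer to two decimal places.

20.00 wt%

Formula mass = 441.916 g/mol.
1.23 Fe → 1.2300 mol FeO per formula unit; M(FeO) = 71.844, so FeO mass = 88.368 g.
88.368/441.916 × 100 = 20.00 wt%.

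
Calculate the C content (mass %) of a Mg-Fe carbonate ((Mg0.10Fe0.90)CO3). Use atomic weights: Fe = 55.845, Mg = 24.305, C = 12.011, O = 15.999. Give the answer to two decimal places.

M((Mg0.10Fe0.90)CO3) = 112.699 g/mol.
C contributes 1 × 12.011 = 12.011 g per mole.
12.011/112.699 = 0.1066 → 10.66%.

10.66 mass %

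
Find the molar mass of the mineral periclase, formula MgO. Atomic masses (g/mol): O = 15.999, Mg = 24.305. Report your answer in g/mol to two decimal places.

40.30 g/mol

The formula mass is the sum 1*24.305 + 1*15.999.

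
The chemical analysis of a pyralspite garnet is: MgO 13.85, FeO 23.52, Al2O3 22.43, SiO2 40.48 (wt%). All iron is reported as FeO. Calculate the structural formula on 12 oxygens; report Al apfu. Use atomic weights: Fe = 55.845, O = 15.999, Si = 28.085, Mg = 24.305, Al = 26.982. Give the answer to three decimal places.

1.971 Al apfu

MgO (M=40.304): mol = 0.34364; Mg = 0.34364, O = 0.34364.
FeO (M=71.844): mol = 0.32738; Fe = 0.32738, O = 0.32738.
Al2O3 (M=101.961): mol = 0.21999; Al = 0.43998, O = 0.65997.
SiO2 (M=60.083): mol = 0.67373; Si = 0.67373, O = 1.34746.
ΣO = 2.67845; factor = 12/ΣO = 4.48020.
Al apfu = 0.43998 × 4.48020 = 1.971.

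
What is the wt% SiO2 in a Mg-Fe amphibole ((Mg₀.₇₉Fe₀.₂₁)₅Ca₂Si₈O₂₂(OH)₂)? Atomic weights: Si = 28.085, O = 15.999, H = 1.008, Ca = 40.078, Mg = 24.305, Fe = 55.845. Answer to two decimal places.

M((Mg₀.₇₉Fe₀.₂₁)₅Ca₂Si₈O₂₂(OH)₂) = 845.470 g/mol; M(SiO2) = 60.083 g/mol.
Moles SiO2 per formula unit = 8 Si ÷ 1 = 8.0000.
SiO2 fraction = (8.0000 × 60.083) / 845.470 = 480.664/845.470 = 0.5685.

56.85 wt%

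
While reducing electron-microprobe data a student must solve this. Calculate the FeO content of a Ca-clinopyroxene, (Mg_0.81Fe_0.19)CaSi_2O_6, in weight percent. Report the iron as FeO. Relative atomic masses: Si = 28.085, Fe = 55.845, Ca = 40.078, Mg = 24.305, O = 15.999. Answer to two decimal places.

6.13 wt%

Molar mass of (Mg_0.81Fe_0.19)CaSi_2O_6 = 0.81·24.305 + 0.19·55.845 + 1·40.078 + 2·28.085 + 6·15.999 = 222.540 g/mol.
Each formula unit contains 0.19 Fe, equivalent to 0.19/1 = 0.1900 mol FeO.
M(FeO) = 1×55.845 + 1×15.999 = 71.844 g/mol.
Mass of FeO per formula unit = 0.1900 × 71.844 = 13.650 g.
FeO wt% = 13.650 / 222.540 × 100 = 6.13%.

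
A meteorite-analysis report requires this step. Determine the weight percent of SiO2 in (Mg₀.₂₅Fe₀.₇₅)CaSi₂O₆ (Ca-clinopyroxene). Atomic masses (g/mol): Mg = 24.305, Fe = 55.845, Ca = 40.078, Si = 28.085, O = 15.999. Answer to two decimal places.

M((Mg₀.₂₅Fe₀.₇₅)CaSi₂O₆) = 240.202 g/mol; M(SiO2) = 60.083 g/mol.
Moles SiO2 per formula unit = 2 Si ÷ 1 = 2.0000.
SiO2 fraction = (2.0000 × 60.083) / 240.202 = 120.166/240.202 = 0.5003.

50.03 wt%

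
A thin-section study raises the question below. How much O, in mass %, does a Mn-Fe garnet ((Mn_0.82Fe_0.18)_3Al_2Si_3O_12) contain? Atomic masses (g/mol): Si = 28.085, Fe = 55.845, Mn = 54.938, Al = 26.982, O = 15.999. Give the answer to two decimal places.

M((Mn_0.82Fe_0.18)_3Al_2Si_3O_12) = 495.511 g/mol.
O contributes 12 × 15.999 = 191.988 g per mole.
191.988/495.511 = 0.3875 → 38.75%.

38.75 mass %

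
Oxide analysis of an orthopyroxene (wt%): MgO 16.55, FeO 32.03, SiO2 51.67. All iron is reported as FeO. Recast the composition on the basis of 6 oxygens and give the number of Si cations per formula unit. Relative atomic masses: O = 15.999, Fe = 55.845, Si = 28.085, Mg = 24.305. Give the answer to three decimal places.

2.003 Si apfu

16.55 wt% MgO ÷ 40.304 g/mol = 0.41063 mol, giving 0.41063 Mg and 0.41063 O.
32.03 wt% FeO ÷ 71.844 g/mol = 0.44583 mol, giving 0.44583 Fe and 0.44583 O.
51.67 wt% SiO2 ÷ 60.083 g/mol = 0.85998 mol, giving 0.85998 Si and 1.71996 O.
Oxygen sums to 2.57642; scaling by 6/2.57642 = 2.32881 puts the formula on 6 O.
Si: 0.85998 × 2.32881 = 2.003 atoms per formula unit.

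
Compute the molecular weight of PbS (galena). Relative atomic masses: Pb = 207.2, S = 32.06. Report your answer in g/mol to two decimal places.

239.26 g/mol

The formula mass is the sum 1·207.2 + 1·32.06.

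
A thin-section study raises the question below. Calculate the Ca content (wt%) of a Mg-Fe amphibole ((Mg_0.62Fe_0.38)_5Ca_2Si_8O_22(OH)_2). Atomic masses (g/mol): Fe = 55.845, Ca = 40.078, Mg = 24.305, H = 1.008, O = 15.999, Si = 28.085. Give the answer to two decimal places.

Molar mass of (Mg_0.62Fe_0.38)_5Ca_2Si_8O_22(OH)_2: 3.10*24.305 + 1.90*55.845 + 2*40.078 + 8*28.085 + 24*15.999 + 2*1.008 = 872.279 g/mol.
Mass of Ca per formula unit: 2 × 40.078 = 80.156 g.
Weight fraction Ca = 80.156 / 872.279 = 0.0919.

9.19 wt%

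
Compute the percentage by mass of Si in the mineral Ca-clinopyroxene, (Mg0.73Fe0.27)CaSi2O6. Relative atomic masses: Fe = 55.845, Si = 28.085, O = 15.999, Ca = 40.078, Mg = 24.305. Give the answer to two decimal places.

M((Mg0.73Fe0.27)CaSi2O6) = 225.063 g/mol.
Si contributes 2 × 28.085 = 56.170 g per mole.
56.170/225.063 = 0.2496 → 24.96%.

24.96 weight percent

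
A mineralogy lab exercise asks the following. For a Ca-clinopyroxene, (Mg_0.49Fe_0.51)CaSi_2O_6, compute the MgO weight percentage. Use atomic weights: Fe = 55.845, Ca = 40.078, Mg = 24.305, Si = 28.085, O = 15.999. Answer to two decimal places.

Molar mass of (Mg_0.49Fe_0.51)CaSi_2O_6 = 0.49*24.305 + 0.51*55.845 + 1*40.078 + 2*28.085 + 6*15.999 = 232.632 g/mol.
Each formula unit contains 0.49 Mg, equivalent to 0.49/1 = 0.4900 mol MgO.
M(MgO) = 1×24.305 + 1×15.999 = 40.304 g/mol.
Mass of MgO per formula unit = 0.4900 × 40.304 = 19.749 g.
MgO wt% = 19.749 / 232.632 × 100 = 8.49%.

8.49 wt%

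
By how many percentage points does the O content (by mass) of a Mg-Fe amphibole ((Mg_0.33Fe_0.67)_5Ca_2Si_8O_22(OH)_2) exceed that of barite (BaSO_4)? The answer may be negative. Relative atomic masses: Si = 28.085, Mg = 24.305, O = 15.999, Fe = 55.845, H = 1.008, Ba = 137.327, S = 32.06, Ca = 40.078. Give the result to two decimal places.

14.41 percentage points

First mineral: 383.976 g O in 918.012 g formula = 41.83 wt% O.
Second mineral: 63.996 g O in 233.383 g formula = 27.42 wt% O.
41.83% − 27.42% gives a difference of 14.41 percentage points.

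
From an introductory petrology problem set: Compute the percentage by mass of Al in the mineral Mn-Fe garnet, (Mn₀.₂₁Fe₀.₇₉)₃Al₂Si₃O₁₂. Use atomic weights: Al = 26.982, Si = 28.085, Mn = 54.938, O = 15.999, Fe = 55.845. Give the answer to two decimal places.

10.85 wt%

M((Mn₀.₂₁Fe₀.₇₉)₃Al₂Si₃O₁₂) = 497.171 g/mol.
Al contributes 2 × 26.982 = 53.964 g per mole.
53.964/497.171 = 0.1085 → 10.85%.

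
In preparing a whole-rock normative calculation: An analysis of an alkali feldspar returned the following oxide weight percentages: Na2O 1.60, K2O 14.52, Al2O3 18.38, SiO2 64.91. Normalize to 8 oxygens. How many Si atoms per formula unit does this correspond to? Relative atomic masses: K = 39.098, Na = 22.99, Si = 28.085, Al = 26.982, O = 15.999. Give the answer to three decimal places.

2.999 Si apfu

1.60 wt% Na2O ÷ 61.979 g/mol = 0.02582 mol, giving 0.05164 Na and 0.02582 O.
14.52 wt% K2O ÷ 94.195 g/mol = 0.15415 mol, giving 0.30830 K and 0.15415 O.
18.38 wt% Al2O3 ÷ 101.961 g/mol = 0.18027 mol, giving 0.36054 Al and 0.54081 O.
64.91 wt% SiO2 ÷ 60.083 g/mol = 1.08034 mol, giving 1.08034 Si and 2.16068 O.
Oxygen sums to 2.88146; scaling by 8/2.88146 = 2.77637 puts the formula on 8 O.
Si: 1.08034 × 2.77637 = 2.999 atoms per formula unit.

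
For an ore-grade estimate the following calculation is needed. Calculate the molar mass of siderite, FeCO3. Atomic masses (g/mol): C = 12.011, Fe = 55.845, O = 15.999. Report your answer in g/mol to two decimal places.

115.85 g/mol

The formula mass is the sum 1·55.845 + 1·12.011 + 3·15.999.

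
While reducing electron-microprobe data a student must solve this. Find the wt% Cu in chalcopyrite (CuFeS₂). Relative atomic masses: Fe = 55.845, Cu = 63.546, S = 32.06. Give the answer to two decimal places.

Molar mass of CuFeS₂: 1·63.546 + 1·55.845 + 2·32.06 = 183.511 g/mol.
Mass of Cu per formula unit: 1 × 63.546 = 63.546 g.
Weight fraction Cu = 63.546 / 183.511 = 0.3463.

34.63 wt%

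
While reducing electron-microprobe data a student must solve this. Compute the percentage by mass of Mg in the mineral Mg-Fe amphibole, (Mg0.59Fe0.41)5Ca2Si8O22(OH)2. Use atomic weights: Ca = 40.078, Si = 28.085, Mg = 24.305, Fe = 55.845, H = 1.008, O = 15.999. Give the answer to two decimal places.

Formula mass = 2.95·24.305 + 2.05·55.845 + 2·40.078 + 8·28.085 + 24·15.999 + 2·1.008 = 877.010 g/mol, of which 71.700 g is Mg.
So Mg makes up 71.700/877.010 = 0.0818 of the mass, i.e. 8.18%.

8.18 weight percent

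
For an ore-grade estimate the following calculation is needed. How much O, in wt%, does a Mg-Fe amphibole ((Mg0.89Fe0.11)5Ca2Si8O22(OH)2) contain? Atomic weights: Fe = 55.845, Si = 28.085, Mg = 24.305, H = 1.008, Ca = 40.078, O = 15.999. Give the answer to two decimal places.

46.28 wt%

Formula mass = 4.45×24.305 + 0.55×55.845 + 2×40.078 + 8×28.085 + 24×15.999 + 2×1.008 = 829.700 g/mol, of which 383.976 g is O.
So O makes up 383.976/829.700 = 0.4628 of the mass, i.e. 46.28%.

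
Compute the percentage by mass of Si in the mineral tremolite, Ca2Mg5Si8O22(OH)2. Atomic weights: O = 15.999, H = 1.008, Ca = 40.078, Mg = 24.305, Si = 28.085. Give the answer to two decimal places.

M(Ca2Mg5Si8O22(OH)2) = 812.353 g/mol.
Si contributes 8 × 28.085 = 224.680 g per mole.
224.680/812.353 = 0.2766 → 27.66%.

27.66 mass %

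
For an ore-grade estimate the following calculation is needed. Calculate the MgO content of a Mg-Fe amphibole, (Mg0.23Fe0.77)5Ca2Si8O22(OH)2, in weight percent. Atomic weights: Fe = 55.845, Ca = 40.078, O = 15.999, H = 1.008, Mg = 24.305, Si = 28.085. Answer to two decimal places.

4.96 wt%

M((Mg0.23Fe0.77)5Ca2Si8O22(OH)2) = 933.782 g/mol; M(MgO) = 40.304 g/mol.
Moles MgO per formula unit = 1.15 Mg ÷ 1 = 1.1500.
MgO fraction = (1.1500 × 40.304) / 933.782 = 46.350/933.782 = 0.0496.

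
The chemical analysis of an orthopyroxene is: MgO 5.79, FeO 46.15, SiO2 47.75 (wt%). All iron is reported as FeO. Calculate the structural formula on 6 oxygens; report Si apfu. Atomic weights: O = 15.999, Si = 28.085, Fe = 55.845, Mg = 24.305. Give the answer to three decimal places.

MgO: 5.79/40.304 = 0.14366 mol → 0.14366 mol Mg, 0.14366 mol O.
FeO: 46.15/71.844 = 0.64236 mol → 0.64236 mol Fe, 0.64236 mol O.
SiO2: 47.75/60.083 = 0.79473 mol → 0.79473 mol Si, 1.58946 mol O.
Total oxygen = 2.37548 mol. Normalization factor = 6/2.37548 = 2.52581.
Si per 6 O = 0.79473 × 2.52581 = 2.007.

2.007 Si apfu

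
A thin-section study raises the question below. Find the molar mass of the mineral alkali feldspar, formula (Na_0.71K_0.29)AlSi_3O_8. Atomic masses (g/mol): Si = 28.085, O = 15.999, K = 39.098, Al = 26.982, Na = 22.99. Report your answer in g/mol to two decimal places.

266.89 g/mol

The formula mass is the sum 0.71(22.99) + 0.29(39.098) + 1(26.982) + 3(28.085) + 8(15.999).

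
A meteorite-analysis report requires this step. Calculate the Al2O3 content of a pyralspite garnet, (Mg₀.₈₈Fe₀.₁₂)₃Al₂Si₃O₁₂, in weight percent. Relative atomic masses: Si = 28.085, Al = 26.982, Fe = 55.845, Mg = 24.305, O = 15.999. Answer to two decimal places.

Molar mass of (Mg₀.₈₈Fe₀.₁₂)₃Al₂Si₃O₁₂ = 2.64*24.305 + 0.36*55.845 + 2*26.982 + 3*28.085 + 12*15.999 = 414.476 g/mol.
Each formula unit contains 2 Al, equivalent to 2/2 = 1.0000 mol Al2O3.
M(Al2O3) = 2×26.982 + 3×15.999 = 101.961 g/mol.
Mass of Al2O3 per formula unit = 1.0000 × 101.961 = 101.961 g.
Al2O3 wt% = 101.961 / 414.476 × 100 = 24.60%.

24.60 wt%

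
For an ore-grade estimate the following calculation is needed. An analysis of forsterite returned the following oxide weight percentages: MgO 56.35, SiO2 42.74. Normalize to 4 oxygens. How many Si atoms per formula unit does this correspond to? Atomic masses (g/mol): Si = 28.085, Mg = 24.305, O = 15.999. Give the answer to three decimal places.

1.009 Si apfu

MgO: 56.35/40.304 = 1.39812 mol → 1.39812 mol Mg, 1.39812 mol O.
SiO2: 42.74/60.083 = 0.71135 mol → 0.71135 mol Si, 1.42270 mol O.
Total oxygen = 2.82082 mol. Normalization factor = 4/2.82082 = 1.41803.
Si per 4 O = 0.71135 × 1.41803 = 1.009.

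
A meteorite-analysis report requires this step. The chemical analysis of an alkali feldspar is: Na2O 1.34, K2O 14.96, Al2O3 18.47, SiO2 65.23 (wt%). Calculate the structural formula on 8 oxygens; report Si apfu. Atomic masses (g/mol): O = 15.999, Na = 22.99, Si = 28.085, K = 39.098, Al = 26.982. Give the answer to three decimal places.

Na2O: 1.34/61.979 = 0.02162 mol → 0.04324 mol Na, 0.02162 mol O.
K2O: 14.96/94.195 = 0.15882 mol → 0.31764 mol K, 0.15882 mol O.
Al2O3: 18.47/101.961 = 0.18115 mol → 0.36230 mol Al, 0.54345 mol O.
SiO2: 65.23/60.083 = 1.08566 mol → 1.08566 mol Si, 2.17132 mol O.
Total oxygen = 2.89521 mol. Normalization factor = 8/2.89521 = 2.76318.
Si per 8 O = 1.08566 × 2.76318 = 3.000.

3.000 Si apfu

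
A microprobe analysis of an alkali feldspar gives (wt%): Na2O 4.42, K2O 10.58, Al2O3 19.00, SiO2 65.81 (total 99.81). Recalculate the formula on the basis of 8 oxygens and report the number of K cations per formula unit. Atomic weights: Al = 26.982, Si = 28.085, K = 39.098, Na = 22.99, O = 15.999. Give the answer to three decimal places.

0.613 K apfu

Na2O (M=61.979): mol = 0.07131; Na = 0.14262, O = 0.07131.
K2O (M=94.195): mol = 0.11232; K = 0.22464, O = 0.11232.
Al2O3 (M=101.961): mol = 0.18635; Al = 0.37270, O = 0.55905.
SiO2 (M=60.083): mol = 1.09532; Si = 1.09532, O = 2.19064.
ΣO = 2.93332; factor = 8/ΣO = 2.72729.
K apfu = 0.22464 × 2.72729 = 0.613.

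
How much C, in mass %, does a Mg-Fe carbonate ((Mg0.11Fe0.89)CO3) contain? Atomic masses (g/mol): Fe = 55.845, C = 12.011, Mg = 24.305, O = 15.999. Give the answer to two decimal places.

M((Mg0.11Fe0.89)CO3) = 112.384 g/mol.
C contributes 1 × 12.011 = 12.011 g per mole.
12.011/112.384 = 0.1069 → 10.69%.

10.69 mass %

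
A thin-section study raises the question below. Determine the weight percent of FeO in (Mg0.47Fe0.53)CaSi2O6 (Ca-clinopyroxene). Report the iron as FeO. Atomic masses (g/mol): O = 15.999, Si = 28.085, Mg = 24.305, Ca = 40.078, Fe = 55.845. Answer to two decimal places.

M((Mg0.47Fe0.53)CaSi2O6) = 233.263 g/mol; M(FeO) = 71.844 g/mol.
Moles FeO per formula unit = 0.53 Fe ÷ 1 = 0.5300.
FeO fraction = (0.5300 × 71.844) / 233.263 = 38.077/233.263 = 0.1632.

16.32 wt%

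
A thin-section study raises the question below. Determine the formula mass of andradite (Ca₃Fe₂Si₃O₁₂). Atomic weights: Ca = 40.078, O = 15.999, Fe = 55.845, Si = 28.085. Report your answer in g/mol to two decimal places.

M = 3·40.078 + 2·55.845 + 3·28.085 + 12·15.999

508.17 g/mol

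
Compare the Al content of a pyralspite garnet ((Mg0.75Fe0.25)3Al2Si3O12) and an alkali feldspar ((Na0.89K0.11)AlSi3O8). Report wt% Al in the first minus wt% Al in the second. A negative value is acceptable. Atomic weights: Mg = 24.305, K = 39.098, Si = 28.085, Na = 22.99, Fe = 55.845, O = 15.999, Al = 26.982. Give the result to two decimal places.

2.42 percentage points

M((Mg0.75Fe0.25)3Al2Si3O12) = 426.777 g/mol, so wt% Al = 53.964/426.777 × 100 = 12.64%.
M((Na0.89K0.11)AlSi3O8) = 263.991 g/mol, so wt% Al = 26.982/263.991 × 100 = 10.22%.
12.64 − 10.22 = 2.42 pp.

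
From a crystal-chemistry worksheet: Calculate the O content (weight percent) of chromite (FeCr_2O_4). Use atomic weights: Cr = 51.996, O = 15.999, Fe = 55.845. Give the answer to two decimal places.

Molar mass of FeCr_2O_4: 1·55.845 + 2·51.996 + 4·15.999 = 223.833 g/mol.
Mass of O per formula unit: 4 × 15.999 = 63.996 g.
Weight fraction O = 63.996 / 223.833 = 0.2859.

28.59 weight percent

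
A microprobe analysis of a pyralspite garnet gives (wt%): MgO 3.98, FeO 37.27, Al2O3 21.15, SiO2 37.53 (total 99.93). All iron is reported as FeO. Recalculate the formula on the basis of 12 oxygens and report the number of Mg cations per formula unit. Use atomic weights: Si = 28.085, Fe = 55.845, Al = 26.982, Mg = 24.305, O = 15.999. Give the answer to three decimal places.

MgO (M=40.304): mol = 0.09875; Mg = 0.09875, O = 0.09875.
FeO (M=71.844): mol = 0.51876; Fe = 0.51876, O = 0.51876.
Al2O3 (M=101.961): mol = 0.20743; Al = 0.41486, O = 0.62229.
SiO2 (M=60.083): mol = 0.62464; Si = 0.62464, O = 1.24928.
ΣO = 2.48908; factor = 12/ΣO = 4.82106.
Mg apfu = 0.09875 × 4.82106 = 0.476.

0.476 Mg apfu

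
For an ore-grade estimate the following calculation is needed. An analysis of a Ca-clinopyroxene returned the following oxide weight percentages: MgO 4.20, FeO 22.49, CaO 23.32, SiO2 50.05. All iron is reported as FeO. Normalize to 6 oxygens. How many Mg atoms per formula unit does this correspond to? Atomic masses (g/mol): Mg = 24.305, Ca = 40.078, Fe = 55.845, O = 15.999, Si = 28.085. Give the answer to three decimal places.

MgO (M=40.304): mol = 0.10421; Mg = 0.10421, O = 0.10421.
FeO (M=71.844): mol = 0.31304; Fe = 0.31304, O = 0.31304.
CaO (M=56.077): mol = 0.41586; Ca = 0.41586, O = 0.41586.
SiO2 (M=60.083): mol = 0.83301; Si = 0.83301, O = 1.66602.
ΣO = 2.49913; factor = 6/ΣO = 2.40084.
Mg apfu = 0.10421 × 2.40084 = 0.250.

0.250 Mg apfu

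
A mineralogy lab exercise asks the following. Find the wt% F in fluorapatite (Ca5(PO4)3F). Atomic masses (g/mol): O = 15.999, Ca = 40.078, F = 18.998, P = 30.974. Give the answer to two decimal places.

3.77 mass %

Formula mass = 5*40.078 + 3*30.974 + 12*15.999 + 1*18.998 = 504.298 g/mol, of which 18.998 g is F.
So F makes up 18.998/504.298 = 0.0377 of the mass, i.e. 3.77%.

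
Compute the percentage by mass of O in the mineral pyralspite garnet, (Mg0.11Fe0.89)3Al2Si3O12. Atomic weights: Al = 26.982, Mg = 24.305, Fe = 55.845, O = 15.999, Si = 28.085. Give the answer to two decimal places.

M((Mg0.11Fe0.89)3Al2Si3O12) = 487.334 g/mol.
O contributes 12 × 15.999 = 191.988 g per mole.
191.988/487.334 = 0.3940 → 39.40%.

39.40 weight percent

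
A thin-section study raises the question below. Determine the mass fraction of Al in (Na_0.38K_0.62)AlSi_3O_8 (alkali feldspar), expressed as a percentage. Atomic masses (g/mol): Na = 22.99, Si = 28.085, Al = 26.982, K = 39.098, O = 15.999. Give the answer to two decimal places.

Formula mass = 0.38×22.99 + 0.62×39.098 + 1×26.982 + 3×28.085 + 8×15.999 = 272.206 g/mol, of which 26.982 g is Al.
So Al makes up 26.982/272.206 = 0.0991 of the mass, i.e. 9.91%.

9.91 weight percent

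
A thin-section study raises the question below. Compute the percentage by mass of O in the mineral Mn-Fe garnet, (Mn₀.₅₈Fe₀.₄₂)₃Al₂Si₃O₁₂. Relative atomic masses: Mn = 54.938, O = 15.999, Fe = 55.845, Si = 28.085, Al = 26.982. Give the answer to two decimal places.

M((Mn₀.₅₈Fe₀.₄₂)₃Al₂Si₃O₁₂) = 496.164 g/mol.
O contributes 12 × 15.999 = 191.988 g per mole.
191.988/496.164 = 0.3869 → 38.69%.

38.69 weight percent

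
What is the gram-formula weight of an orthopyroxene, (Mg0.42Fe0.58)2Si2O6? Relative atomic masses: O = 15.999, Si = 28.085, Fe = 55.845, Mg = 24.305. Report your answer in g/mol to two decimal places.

237.36 g/mol

Mg: 0.84 × 24.305 = 20.4162
Fe: 1.16 × 55.845 = 64.7802
Si: 2 × 28.085 = 56.1700
O: 6 × 15.999 = 95.9940
Summing the contributions gives the formula mass.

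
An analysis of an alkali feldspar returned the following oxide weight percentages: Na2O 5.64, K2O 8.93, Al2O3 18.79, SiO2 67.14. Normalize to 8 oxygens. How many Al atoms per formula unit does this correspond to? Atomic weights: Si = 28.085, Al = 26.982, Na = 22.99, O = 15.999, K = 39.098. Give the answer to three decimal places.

Na2O (M=61.979): mol = 0.09100; Na = 0.18200, O = 0.09100.
K2O (M=94.195): mol = 0.09480; K = 0.18960, O = 0.09480.
Al2O3 (M=101.961): mol = 0.18429; Al = 0.36858, O = 0.55287.
SiO2 (M=60.083): mol = 1.11745; Si = 1.11745, O = 2.23490.
ΣO = 2.97357; factor = 8/ΣO = 2.69037.
Al apfu = 0.36858 × 2.69037 = 0.992.

0.992 Al apfu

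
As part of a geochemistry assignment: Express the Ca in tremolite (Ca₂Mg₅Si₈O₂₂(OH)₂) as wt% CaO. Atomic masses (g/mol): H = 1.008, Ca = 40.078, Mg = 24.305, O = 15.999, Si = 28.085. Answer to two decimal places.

M(Ca₂Mg₅Si₈O₂₂(OH)₂) = 812.353 g/mol; M(CaO) = 56.077 g/mol.
Moles CaO per formula unit = 2 Ca ÷ 1 = 2.0000.
CaO fraction = (2.0000 × 56.077) / 812.353 = 112.154/812.353 = 0.1381.

13.81 wt%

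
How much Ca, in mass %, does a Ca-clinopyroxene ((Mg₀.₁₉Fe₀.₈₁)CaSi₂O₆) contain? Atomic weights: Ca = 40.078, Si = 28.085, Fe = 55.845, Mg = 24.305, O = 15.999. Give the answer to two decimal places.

M((Mg₀.₁₉Fe₀.₈₁)CaSi₂O₆) = 242.094 g/mol.
Ca contributes 1 × 40.078 = 40.078 g per mole.
40.078/242.094 = 0.1655 → 16.55%.

16.55 mass %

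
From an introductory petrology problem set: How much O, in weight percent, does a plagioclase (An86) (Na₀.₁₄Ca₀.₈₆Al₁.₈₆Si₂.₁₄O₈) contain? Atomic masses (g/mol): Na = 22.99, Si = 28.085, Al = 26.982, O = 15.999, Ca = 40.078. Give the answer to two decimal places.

Formula mass = 0.14×22.99 + 0.86×40.078 + 1.86×26.982 + 2.14×28.085 + 8×15.999 = 275.966 g/mol, of which 127.992 g is O.
So O makes up 127.992/275.966 = 0.4638 of the mass, i.e. 46.38%.

46.38 weight percent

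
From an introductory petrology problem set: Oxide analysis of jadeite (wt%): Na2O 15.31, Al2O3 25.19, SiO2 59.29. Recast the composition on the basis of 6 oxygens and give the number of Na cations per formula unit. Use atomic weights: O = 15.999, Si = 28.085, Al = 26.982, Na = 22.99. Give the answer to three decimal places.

1.001 Na apfu

Na2O (M=61.979): mol = 0.24702; Na = 0.49404, O = 0.24702.
Al2O3 (M=101.961): mol = 0.24706; Al = 0.49412, O = 0.74118.
SiO2 (M=60.083): mol = 0.98680; Si = 0.98680, O = 1.97360.
ΣO = 2.96180; factor = 6/ΣO = 2.02580.
Na apfu = 0.49404 × 2.02580 = 1.001.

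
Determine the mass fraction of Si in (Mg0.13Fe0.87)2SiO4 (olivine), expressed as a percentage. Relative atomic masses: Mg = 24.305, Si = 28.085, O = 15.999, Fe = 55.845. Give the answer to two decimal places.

Molar mass of (Mg0.13Fe0.87)2SiO4: 0.26*24.305 + 1.74*55.845 + 1*28.085 + 4*15.999 = 195.571 g/mol.
Mass of Si per formula unit: 1 × 28.085 = 28.085 g.
Weight fraction Si = 28.085 / 195.571 = 0.1436.

14.36 wt%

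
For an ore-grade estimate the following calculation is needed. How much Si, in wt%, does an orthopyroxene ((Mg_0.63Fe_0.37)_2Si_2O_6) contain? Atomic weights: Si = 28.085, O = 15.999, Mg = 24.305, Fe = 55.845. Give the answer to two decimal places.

Molar mass of (Mg_0.63Fe_0.37)_2Si_2O_6: 1.26×24.305 + 0.74×55.845 + 2×28.085 + 6×15.999 = 224.114 g/mol.
Mass of Si per formula unit: 2 × 28.085 = 56.170 g.
Weight fraction Si = 56.170 / 224.114 = 0.2506.

25.06 wt%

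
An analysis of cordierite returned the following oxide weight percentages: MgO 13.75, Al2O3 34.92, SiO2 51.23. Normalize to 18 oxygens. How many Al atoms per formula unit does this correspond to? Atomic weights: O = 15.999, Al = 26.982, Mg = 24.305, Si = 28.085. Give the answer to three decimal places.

4.011 Al apfu

MgO: 13.75/40.304 = 0.34116 mol → 0.34116 mol Mg, 0.34116 mol O.
Al2O3: 34.92/101.961 = 0.34248 mol → 0.68496 mol Al, 1.02744 mol O.
SiO2: 51.23/60.083 = 0.85265 mol → 0.85265 mol Si, 1.70530 mol O.
Total oxygen = 3.07390 mol. Normalization factor = 18/3.07390 = 5.85575.
Al per 18 O = 0.68496 × 5.85575 = 4.011.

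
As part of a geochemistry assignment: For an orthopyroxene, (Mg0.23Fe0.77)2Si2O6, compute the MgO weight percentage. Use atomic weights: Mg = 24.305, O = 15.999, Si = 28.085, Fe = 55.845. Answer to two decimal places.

Formula mass = 249.346 g/mol.
0.46 Mg → 0.4600 mol MgO per formula unit; M(MgO) = 40.304, so MgO mass = 18.540 g.
18.540/249.346 × 100 = 7.44 wt%.

7.44 wt%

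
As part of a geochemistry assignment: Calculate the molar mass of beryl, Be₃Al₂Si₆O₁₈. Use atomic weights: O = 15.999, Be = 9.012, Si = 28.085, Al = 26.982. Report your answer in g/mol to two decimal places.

537.49 g/mol

M = 3*9.012 + 2*26.982 + 6*28.085 + 18*15.999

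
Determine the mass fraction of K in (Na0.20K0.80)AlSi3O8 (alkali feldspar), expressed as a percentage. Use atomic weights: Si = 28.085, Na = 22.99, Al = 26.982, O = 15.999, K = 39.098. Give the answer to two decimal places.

11.37 weight percent

Molar mass of (Na0.20K0.80)AlSi3O8: 0.20·22.99 + 0.80·39.098 + 1·26.982 + 3·28.085 + 8·15.999 = 275.105 g/mol.
Mass of K per formula unit: 0.80 × 39.098 = 31.278 g.
Weight fraction K = 31.278 / 275.105 = 0.1137.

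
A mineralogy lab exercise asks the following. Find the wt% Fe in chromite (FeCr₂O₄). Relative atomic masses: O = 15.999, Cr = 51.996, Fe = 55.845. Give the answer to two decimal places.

24.95 weight percent

M(FeCr₂O₄) = 223.833 g/mol.
Fe contributes 1 × 55.845 = 55.845 g per mole.
55.845/223.833 = 0.2495 → 24.95%.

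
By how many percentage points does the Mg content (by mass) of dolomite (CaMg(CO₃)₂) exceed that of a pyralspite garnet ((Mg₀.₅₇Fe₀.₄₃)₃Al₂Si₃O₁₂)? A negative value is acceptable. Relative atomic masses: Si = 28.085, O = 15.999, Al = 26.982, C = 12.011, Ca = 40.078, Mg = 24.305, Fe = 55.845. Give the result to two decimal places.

3.82 percentage points

M(CaMg(CO₃)₂) = 184.399 g/mol, so wt% Mg = 24.305/184.399 × 100 = 13.18%.
M((Mg₀.₅₇Fe₀.₄₃)₃Al₂Si₃O₁₂) = 443.809 g/mol, so wt% Mg = 41.562/443.809 × 100 = 9.36%.
13.18 − 9.36 = 3.82 pp.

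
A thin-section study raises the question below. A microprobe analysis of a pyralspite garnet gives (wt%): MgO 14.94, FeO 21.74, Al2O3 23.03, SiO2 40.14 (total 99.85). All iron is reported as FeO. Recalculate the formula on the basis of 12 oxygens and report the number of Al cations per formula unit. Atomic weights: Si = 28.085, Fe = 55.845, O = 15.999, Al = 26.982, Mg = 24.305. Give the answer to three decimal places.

2.017 Al apfu

MgO: 14.94/40.304 = 0.37068 mol → 0.37068 mol Mg, 0.37068 mol O.
FeO: 21.74/71.844 = 0.30260 mol → 0.30260 mol Fe, 0.30260 mol O.
Al2O3: 23.03/101.961 = 0.22587 mol → 0.45174 mol Al, 0.67761 mol O.
SiO2: 40.14/60.083 = 0.66808 mol → 0.66808 mol Si, 1.33616 mol O.
Total oxygen = 2.68705 mol. Normalization factor = 12/2.68705 = 4.46586.
Al per 12 O = 0.45174 × 4.46586 = 2.017.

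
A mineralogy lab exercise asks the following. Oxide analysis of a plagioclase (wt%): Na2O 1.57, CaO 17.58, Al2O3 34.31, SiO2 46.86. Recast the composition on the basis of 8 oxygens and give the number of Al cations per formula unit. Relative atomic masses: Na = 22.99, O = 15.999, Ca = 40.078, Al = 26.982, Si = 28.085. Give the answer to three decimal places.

1.851 Al apfu

Na2O: 1.57/61.979 = 0.02533 mol → 0.05066 mol Na, 0.02533 mol O.
CaO: 17.58/56.077 = 0.31350 mol → 0.31350 mol Ca, 0.31350 mol O.
Al2O3: 34.31/101.961 = 0.33650 mol → 0.67300 mol Al, 1.00950 mol O.
SiO2: 46.86/60.083 = 0.77992 mol → 0.77992 mol Si, 1.55984 mol O.
Total oxygen = 2.90817 mol. Normalization factor = 8/2.90817 = 2.75087.
Al per 8 O = 0.67300 × 2.75087 = 1.851.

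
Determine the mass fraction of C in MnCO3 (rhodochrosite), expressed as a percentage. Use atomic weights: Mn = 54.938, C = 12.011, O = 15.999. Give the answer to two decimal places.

M(MnCO3) = 114.946 g/mol.
C contributes 1 × 12.011 = 12.011 g per mole.
12.011/114.946 = 0.1045 → 10.45%.

10.45 wt%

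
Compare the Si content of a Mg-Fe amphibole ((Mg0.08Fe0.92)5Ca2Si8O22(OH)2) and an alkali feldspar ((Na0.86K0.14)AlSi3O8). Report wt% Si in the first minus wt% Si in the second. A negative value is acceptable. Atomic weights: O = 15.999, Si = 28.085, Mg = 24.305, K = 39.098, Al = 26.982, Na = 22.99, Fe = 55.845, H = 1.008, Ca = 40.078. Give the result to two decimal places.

-8.39 percentage points

First mineral: 224.680 g Si in 957.437 g formula = 23.47 wt% Si.
Second mineral: 84.255 g Si in 264.474 g formula = 31.86 wt% Si.
23.47% − 31.86% gives a difference of -8.39 percentage points.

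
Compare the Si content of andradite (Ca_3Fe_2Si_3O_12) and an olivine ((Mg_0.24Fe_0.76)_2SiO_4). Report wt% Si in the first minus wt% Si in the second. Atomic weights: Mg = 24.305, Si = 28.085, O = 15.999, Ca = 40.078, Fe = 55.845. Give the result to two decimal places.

1.69 percentage points

Si in Ca_3Fe_2Si_3O_12: molar mass 508.167 g/mol; 3×28.085 = 84.255 g → 16.58 wt%.
Si in (Mg_0.24Fe_0.76)_2SiO_4: molar mass 188.632 g/mol; 1×28.085 = 28.085 g → 14.89 wt%.
Difference = 16.58 − 14.89 = 1.69 percentage points.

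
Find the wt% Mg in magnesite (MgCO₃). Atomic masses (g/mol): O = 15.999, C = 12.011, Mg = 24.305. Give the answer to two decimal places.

Molar mass of MgCO₃: 1*24.305 + 1*12.011 + 3*15.999 = 84.313 g/mol.
Mass of Mg per formula unit: 1 × 24.305 = 24.305 g.
Weight fraction Mg = 24.305 / 84.313 = 0.2883.

28.83 weight percent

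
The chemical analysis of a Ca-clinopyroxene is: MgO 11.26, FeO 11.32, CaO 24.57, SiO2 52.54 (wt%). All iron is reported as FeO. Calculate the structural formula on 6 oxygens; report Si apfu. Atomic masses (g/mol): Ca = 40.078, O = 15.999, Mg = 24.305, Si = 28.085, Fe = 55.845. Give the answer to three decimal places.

2.000 Si apfu

MgO: 11.26/40.304 = 0.27938 mol → 0.27938 mol Mg, 0.27938 mol O.
FeO: 11.32/71.844 = 0.15756 mol → 0.15756 mol Fe, 0.15756 mol O.
CaO: 24.57/56.077 = 0.43815 mol → 0.43815 mol Ca, 0.43815 mol O.
SiO2: 52.54/60.083 = 0.87446 mol → 0.87446 mol Si, 1.74892 mol O.
Total oxygen = 2.62401 mol. Normalization factor = 6/2.62401 = 2.28658.
Si per 6 O = 0.87446 × 2.28658 = 2.000.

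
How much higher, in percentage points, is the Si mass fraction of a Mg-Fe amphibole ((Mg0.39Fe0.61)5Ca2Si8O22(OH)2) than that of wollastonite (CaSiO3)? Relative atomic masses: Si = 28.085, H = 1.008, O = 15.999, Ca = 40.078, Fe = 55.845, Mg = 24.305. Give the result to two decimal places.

0.55 percentage points

First mineral: 224.680 g Si in 908.550 g formula = 24.73 wt% Si.
Second mineral: 28.085 g Si in 116.160 g formula = 24.18 wt% Si.
24.73% − 24.18% gives a difference of 0.55 percentage points.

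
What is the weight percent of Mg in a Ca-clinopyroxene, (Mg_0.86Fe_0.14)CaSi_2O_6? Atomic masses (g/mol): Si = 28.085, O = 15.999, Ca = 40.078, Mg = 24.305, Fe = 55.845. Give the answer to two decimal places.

9.46 mass %

Formula mass = 0.86·24.305 + 0.14·55.845 + 1·40.078 + 2·28.085 + 6·15.999 = 220.963 g/mol, of which 20.902 g is Mg.
So Mg makes up 20.902/220.963 = 0.0946 of the mass, i.e. 9.46%.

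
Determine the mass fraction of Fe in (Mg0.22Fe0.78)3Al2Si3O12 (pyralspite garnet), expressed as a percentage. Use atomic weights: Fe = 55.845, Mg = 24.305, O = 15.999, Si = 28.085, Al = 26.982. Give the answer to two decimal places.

M((Mg0.22Fe0.78)3Al2Si3O12) = 476.926 g/mol.
Fe contributes 2.34 × 55.845 = 130.677 g per mole.
130.677/476.926 = 0.2740 → 27.40%.

27.40 weight percent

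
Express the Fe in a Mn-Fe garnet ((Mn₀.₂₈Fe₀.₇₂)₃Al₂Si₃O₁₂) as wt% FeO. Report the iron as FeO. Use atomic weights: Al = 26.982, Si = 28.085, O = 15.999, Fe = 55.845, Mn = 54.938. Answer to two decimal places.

M((Mn₀.₂₈Fe₀.₇₂)₃Al₂Si₃O₁₂) = 496.980 g/mol; M(FeO) = 71.844 g/mol.
Moles FeO per formula unit = 2.16 Fe ÷ 1 = 2.1600.
FeO fraction = (2.1600 × 71.844) / 496.980 = 155.183/496.980 = 0.3123.

31.23 wt%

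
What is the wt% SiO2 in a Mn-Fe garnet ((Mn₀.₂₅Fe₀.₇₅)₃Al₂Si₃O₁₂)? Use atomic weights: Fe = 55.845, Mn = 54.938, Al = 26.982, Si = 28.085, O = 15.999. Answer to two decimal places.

M((Mn₀.₂₅Fe₀.₇₅)₃Al₂Si₃O₁₂) = 497.062 g/mol; M(SiO2) = 60.083 g/mol.
Moles SiO2 per formula unit = 3 Si ÷ 1 = 3.0000.
SiO2 fraction = (3.0000 × 60.083) / 497.062 = 180.249/497.062 = 0.3626.

36.26 wt%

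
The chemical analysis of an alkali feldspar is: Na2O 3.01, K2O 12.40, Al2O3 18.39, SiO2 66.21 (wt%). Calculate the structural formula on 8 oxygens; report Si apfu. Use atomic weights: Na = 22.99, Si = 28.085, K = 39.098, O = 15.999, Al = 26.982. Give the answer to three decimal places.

3.01 wt% Na2O ÷ 61.979 g/mol = 0.04856 mol, giving 0.09712 Na and 0.04856 O.
12.40 wt% K2O ÷ 94.195 g/mol = 0.13164 mol, giving 0.26328 K and 0.13164 O.
18.39 wt% Al2O3 ÷ 101.961 g/mol = 0.18036 mol, giving 0.36072 Al and 0.54108 O.
66.21 wt% SiO2 ÷ 60.083 g/mol = 1.10198 mol, giving 1.10198 Si and 2.20396 O.
Oxygen sums to 2.92524; scaling by 8/2.92524 = 2.73482 puts the formula on 8 O.
Si: 1.10198 × 2.73482 = 3.014 atoms per formula unit.

3.014 Si apfu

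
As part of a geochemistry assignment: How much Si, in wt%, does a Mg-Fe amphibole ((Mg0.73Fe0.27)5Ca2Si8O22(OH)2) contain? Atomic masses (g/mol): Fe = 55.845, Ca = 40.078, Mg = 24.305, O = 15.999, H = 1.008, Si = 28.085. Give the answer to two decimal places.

M((Mg0.73Fe0.27)5Ca2Si8O22(OH)2) = 854.932 g/mol.
Si contributes 8 × 28.085 = 224.680 g per mole.
224.680/854.932 = 0.2628 → 26.28%.

26.28 wt%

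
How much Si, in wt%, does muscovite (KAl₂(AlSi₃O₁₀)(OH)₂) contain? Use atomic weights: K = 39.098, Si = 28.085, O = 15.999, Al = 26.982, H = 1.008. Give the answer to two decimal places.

21.15 wt%

Formula mass = 1*39.098 + 3*26.982 + 3*28.085 + 12*15.999 + 2*1.008 = 398.303 g/mol, of which 84.255 g is Si.
So Si makes up 84.255/398.303 = 0.2115 of the mass, i.e. 21.15%.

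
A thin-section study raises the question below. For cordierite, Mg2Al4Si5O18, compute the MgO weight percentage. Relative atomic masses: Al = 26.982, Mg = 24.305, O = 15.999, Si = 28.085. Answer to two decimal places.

M(Mg2Al4Si5O18) = 584.945 g/mol; M(MgO) = 40.304 g/mol.
Moles MgO per formula unit = 2 Mg ÷ 1 = 2.0000.
MgO fraction = (2.0000 × 40.304) / 584.945 = 80.608/584.945 = 0.1378.

13.78 wt%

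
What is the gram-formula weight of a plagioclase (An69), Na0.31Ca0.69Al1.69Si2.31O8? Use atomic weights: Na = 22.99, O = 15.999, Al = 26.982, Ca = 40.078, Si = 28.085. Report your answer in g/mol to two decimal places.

The formula mass is the sum 0.31×22.99 + 0.69×40.078 + 1.69×26.982 + 2.31×28.085 + 8×15.999.

273.25 g/mol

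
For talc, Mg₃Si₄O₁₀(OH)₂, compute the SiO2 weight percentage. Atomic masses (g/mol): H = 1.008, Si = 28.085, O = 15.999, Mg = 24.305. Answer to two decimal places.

63.37 wt%

M(Mg₃Si₄O₁₀(OH)₂) = 379.259 g/mol; M(SiO2) = 60.083 g/mol.
Moles SiO2 per formula unit = 4 Si ÷ 1 = 4.0000.
SiO2 fraction = (4.0000 × 60.083) / 379.259 = 240.332/379.259 = 0.6337.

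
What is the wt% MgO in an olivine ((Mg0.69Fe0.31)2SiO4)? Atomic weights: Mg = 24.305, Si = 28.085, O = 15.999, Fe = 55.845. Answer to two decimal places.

34.71 wt%

M((Mg0.69Fe0.31)2SiO4) = 160.246 g/mol; M(MgO) = 40.304 g/mol.
Moles MgO per formula unit = 1.38 Mg ÷ 1 = 1.3800.
MgO fraction = (1.3800 × 40.304) / 160.246 = 55.620/160.246 = 0.3471.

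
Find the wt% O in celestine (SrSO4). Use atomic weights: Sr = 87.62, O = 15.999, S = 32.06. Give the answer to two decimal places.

Molar mass of SrSO4: 1*87.62 + 1*32.06 + 4*15.999 = 183.676 g/mol.
Mass of O per formula unit: 4 × 15.999 = 63.996 g.
Weight fraction O = 63.996 / 183.676 = 0.3484.

34.84 mass %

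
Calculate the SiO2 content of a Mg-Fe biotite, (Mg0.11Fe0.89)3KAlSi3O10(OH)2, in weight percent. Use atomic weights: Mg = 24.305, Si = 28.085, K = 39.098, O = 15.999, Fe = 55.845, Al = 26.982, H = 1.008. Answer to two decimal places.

35.94 wt%

Molar mass of (Mg0.11Fe0.89)3KAlSi3O10(OH)2 = 0.33·24.305 + 2.67·55.845 + 1·39.098 + 1·26.982 + 3·28.085 + 12·15.999 + 2·1.008 = 501.466 g/mol.
Each formula unit contains 3 Si, equivalent to 3/1 = 3.0000 mol SiO2.
M(SiO2) = 1×28.085 + 2×15.999 = 60.083 g/mol.
Mass of SiO2 per formula unit = 3.0000 × 60.083 = 180.249 g.
SiO2 wt% = 180.249 / 501.466 × 100 = 35.94%.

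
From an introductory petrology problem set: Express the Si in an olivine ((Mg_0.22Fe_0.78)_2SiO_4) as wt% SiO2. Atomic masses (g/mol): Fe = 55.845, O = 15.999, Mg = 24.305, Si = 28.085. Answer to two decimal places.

Molar mass of (Mg_0.22Fe_0.78)_2SiO_4 = 0.44*24.305 + 1.56*55.845 + 1*28.085 + 4*15.999 = 189.893 g/mol.
Each formula unit contains 1 Si, equivalent to 1/1 = 1.0000 mol SiO2.
M(SiO2) = 1×28.085 + 2×15.999 = 60.083 g/mol.
Mass of SiO2 per formula unit = 1.0000 × 60.083 = 60.083 g.
SiO2 wt% = 60.083 / 189.893 × 100 = 31.64%.

31.64 wt%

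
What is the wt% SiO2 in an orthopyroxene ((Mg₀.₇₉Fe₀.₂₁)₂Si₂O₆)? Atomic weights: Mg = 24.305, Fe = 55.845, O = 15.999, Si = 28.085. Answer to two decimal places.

56.15 wt%

Molar mass of (Mg₀.₇₉Fe₀.₂₁)₂Si₂O₆ = 1.58×24.305 + 0.42×55.845 + 2×28.085 + 6×15.999 = 214.021 g/mol.
Each formula unit contains 2 Si, equivalent to 2/1 = 2.0000 mol SiO2.
M(SiO2) = 1×28.085 + 2×15.999 = 60.083 g/mol.
Mass of SiO2 per formula unit = 2.0000 × 60.083 = 120.166 g.
SiO2 wt% = 120.166 / 214.021 × 100 = 56.15%.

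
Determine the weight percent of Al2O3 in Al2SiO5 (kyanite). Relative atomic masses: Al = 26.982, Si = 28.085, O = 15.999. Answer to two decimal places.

62.92 wt%

M(Al2SiO5) = 162.044 g/mol; M(Al2O3) = 101.961 g/mol.
Moles Al2O3 per formula unit = 2 Al ÷ 2 = 1.0000.
Al2O3 fraction = (1.0000 × 101.961) / 162.044 = 101.961/162.044 = 0.6292.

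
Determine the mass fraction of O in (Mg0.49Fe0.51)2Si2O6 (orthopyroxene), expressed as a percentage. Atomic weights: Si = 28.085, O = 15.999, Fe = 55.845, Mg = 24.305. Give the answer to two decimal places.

41.21 weight percent

Formula mass = 0.98·24.305 + 1.02·55.845 + 2·28.085 + 6·15.999 = 232.945 g/mol, of which 95.994 g is O.
So O makes up 95.994/232.945 = 0.4121 of the mass, i.e. 41.21%.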